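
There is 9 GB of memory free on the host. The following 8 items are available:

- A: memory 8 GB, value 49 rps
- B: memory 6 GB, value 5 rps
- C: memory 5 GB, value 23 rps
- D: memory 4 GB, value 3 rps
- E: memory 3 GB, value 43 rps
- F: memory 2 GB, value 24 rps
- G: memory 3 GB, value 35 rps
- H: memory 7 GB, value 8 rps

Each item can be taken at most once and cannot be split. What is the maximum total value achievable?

Check high-value combinations within 9 GB:
- E+F+G: memory 3+2+3=8, value 43+24+35=102
- E+G: memory 3+3=6, value 43+35=78
- D+E+F: memory 4+3+2=9, value 3+43+24=70
- E+F: memory 3+2=5, value 43+24=67
- C+E: memory 5+3=8, value 23+43=66
Best: 102 rps.

102 rps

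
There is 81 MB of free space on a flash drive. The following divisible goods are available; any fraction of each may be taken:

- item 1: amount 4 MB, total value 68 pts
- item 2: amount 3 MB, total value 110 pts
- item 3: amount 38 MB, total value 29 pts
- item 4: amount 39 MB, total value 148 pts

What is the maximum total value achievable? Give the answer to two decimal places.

Take in order of value per unit:
- item 2 (110/3 per unit): all 3 → value 110, running total 110.00
- item 1 (68/4 per unit): all 4 → value 68, running total 178.00
- item 4 (148/39 per unit): all 39 → value 148, running total 326.00
- item 3 (29/38 per unit): 35 of 38 → value 35×29/38 = 26.7105, running total 352.71
Total 352.71.

352.71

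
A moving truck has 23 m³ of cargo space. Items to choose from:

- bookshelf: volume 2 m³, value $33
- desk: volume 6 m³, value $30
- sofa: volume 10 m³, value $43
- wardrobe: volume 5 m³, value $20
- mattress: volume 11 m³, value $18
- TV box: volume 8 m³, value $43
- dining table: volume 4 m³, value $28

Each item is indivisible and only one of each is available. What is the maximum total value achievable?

Check high-value combinations within 23 m³:
- bookshelf+desk+TV box+dining table: volume 2+6+8+4=20, value 33+30+43+28=134
- bookshelf+desk+sofa+dining table: volume 2+6+10+4=22, value 33+30+43+28=134
- bookshelf+desk+wardrobe+TV box: volume 2+6+5+8=21, value 33+30+20+43=126
- bookshelf+desk+sofa+wardrobe: volume 2+6+10+5=23, value 33+30+43+20=126
Best: $134.

$134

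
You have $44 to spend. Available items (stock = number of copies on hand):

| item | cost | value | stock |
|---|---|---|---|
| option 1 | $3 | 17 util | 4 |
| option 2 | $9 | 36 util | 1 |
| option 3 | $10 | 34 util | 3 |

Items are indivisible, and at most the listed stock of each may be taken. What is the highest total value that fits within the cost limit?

172 util

Best selections within cost 44 and stock limits:
- 4×option 1 + 1×option 2 + 2×option 3: cost 41, value 172
- 4×option 1 + 3×option 3: cost 42, value 170
- 3×option 1 + 1×option 2 + 2×option 3: cost 38, value 155
- 1×option 1 + 1×option 2 + 3×option 3: cost 42, value 155
Best: 172 util.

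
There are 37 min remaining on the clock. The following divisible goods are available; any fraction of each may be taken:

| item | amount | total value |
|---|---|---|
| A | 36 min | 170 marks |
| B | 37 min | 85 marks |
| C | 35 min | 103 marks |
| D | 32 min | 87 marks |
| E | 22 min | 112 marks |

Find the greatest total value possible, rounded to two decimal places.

182.83

Take in order of value per unit:
- E (112/22 per unit): all 22 → value 112, running total 112.00
- A (170/36 per unit): 15 of 36 → value 15×170/36 = 70.8333, running total 182.83
Total 182.83.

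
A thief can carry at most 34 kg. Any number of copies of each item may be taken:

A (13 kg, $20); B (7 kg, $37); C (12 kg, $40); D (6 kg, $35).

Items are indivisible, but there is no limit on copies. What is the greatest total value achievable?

$183

Best value-per-unit is D at 35/6; filling with it alone gives 5×35 = 175.
Optimal mix: 4×B + 1×D → weight 34, value 183.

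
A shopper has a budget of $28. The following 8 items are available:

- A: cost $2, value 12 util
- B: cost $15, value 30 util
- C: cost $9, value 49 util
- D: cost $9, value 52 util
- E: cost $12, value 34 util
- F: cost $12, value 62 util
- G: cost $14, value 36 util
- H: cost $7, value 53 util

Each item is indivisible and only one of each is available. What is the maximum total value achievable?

This is a 0/1 knapsack; check combinations near the capacity.
- D+F+H: cost 9+12+7=28, value 52+62+53=167
- A+C+D+H: cost 2+9+9+7=27, value 12+49+52+53=166
- C+F+H: cost 9+12+7=28, value 49+62+53=164
- C+D+H: cost 9+9+7=25, value 49+52+53=154
- D+E+H: cost 9+12+7=28, value 52+34+53=139
Best: 167 util.

167 util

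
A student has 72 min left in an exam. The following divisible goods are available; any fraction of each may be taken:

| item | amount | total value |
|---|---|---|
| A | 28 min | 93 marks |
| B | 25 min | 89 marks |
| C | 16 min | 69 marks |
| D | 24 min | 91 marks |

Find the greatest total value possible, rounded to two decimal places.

Take in order of value per unit:
- C (69/16 per unit): all 16 → value 69, running total 69.00
- D (91/24 per unit): all 24 → value 91, running total 160.00
- B (89/25 per unit): all 25 → value 89, running total 249.00
- A (93/28 per unit): 7 of 28 → value 7×93/28 = 23.2500, running total 272.25
Total 272.25.

272.25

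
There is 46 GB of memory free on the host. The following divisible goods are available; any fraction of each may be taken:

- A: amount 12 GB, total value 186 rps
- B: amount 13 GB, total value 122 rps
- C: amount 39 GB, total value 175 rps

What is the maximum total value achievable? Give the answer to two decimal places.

Take in order of value per unit:
- A (186/12 per unit): all 12 → value 186, running total 186.00
- B (122/13 per unit): all 13 → value 122, running total 308.00
- C (175/39 per unit): 21 of 39 → value 21×175/39 = 94.2308, running total 402.23
Total 402.23.

402.23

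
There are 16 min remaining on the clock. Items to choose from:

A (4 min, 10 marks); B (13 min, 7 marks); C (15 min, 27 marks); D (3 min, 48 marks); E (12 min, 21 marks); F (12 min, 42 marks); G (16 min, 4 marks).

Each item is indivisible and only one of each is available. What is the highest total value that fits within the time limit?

90 marks

Check high-value combinations within 16 min:
- D+F: time 3+12=15, value 48+42=90
- D+E: time 3+12=15, value 48+21=69
- A+D: time 4+3=7, value 10+48=58
- B+D: time 13+3=16, value 7+48=55
Best: 90 marks.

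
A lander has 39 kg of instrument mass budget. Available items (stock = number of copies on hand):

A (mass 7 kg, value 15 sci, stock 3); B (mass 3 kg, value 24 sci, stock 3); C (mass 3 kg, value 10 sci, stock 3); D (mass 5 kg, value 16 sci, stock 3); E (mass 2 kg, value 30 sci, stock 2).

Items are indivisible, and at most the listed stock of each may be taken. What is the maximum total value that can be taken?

Top feasible selections:
- 3×B + 3×C + 3×D + 2×E: mass 37, value 210
- 1×A + 3×B + 3×C + 2×D + 2×E: mass 39, value 209
Best: 210 sci.

210 sci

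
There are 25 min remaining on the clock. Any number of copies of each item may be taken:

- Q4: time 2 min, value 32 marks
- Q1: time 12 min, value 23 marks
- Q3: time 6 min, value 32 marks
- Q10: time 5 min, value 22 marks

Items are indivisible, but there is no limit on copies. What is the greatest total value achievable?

Best value-per-unit is Q4 at 32/2, and filling with it alone uses time 12×2=24. No mix of the others beats 12×32 = 384.

384 marks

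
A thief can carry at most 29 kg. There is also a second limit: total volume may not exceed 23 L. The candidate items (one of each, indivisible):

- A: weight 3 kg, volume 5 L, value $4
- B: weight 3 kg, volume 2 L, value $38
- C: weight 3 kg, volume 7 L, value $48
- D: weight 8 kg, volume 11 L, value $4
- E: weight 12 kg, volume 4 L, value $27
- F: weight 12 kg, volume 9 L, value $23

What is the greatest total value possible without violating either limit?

$117

Feasible sets respecting both limits:
- A+B+C+E: weight 21, volume 18, value 117
- B+C+E: weight 18, volume 13, value 113
- A+B+C+F: weight 21, volume 23, value 113
Best: $117.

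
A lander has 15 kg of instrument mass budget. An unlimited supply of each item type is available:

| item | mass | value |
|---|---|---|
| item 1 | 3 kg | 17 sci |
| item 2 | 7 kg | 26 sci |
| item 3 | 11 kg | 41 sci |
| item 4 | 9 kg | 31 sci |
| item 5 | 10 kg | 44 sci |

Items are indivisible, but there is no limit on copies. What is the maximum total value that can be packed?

Best value-per-unit is item 1 at 17/3, and filling with it alone uses mass 5×3=15. No mix of the others beats 5×17 = 85.

85 sci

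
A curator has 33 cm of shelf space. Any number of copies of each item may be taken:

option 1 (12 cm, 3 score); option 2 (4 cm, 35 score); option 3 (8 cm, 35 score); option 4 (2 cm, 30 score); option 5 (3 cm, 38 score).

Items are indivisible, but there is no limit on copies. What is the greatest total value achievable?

488 score

Best value-per-unit is option 4 at 30/2; filling with it alone gives 16×30 = 480.
Optimal mix: 15×option 4 + 1×option 5 → length 33, value 488.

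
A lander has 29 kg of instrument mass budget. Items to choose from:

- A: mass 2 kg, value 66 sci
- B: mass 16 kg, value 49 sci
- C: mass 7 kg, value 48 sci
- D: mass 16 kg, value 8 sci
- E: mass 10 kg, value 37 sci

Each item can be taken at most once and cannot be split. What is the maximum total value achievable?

Check high-value combinations within 29 kg:
- A+B+C: mass 2+16+7=25, value 66+49+48=163
- A+B+E: mass 2+16+10=28, value 66+49+37=152
- A+C+E: mass 2+7+10=19, value 66+48+37=151
- A+C+D: mass 2+7+16=25, value 66+48+8=122
- A+B: mass 2+16=18, value 66+49=115
Best: 163 sci.

163 sci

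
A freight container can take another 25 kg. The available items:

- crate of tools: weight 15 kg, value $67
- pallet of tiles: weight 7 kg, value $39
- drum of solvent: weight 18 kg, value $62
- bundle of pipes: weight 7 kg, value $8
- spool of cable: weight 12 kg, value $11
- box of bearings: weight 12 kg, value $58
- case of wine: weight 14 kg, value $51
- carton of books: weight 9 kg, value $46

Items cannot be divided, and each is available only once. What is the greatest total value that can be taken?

Check high-value combinations within 25 kg:
- crate of tools+carton of books: weight 15+9=24, value 67+46=113
- crate of tools+pallet of tiles: weight 15+7=22, value 67+39=106
- box of bearings+carton of books: weight 12+9=21, value 58+46=104
- pallet of tiles+drum of solvent: weight 7+18=25, value 39+62=101
- pallet of tiles+box of bearings: weight 7+12=19, value 39+58=97
Best: $113.

$113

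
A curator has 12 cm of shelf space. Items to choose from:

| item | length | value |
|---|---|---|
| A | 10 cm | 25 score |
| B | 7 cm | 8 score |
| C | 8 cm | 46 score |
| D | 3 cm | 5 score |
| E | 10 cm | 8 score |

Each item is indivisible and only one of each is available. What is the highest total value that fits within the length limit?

Check high-value combinations within 12 cm:
- C+D: length 8+3=11, value 46+5=51
- C: length 8, value 46
- A: length 10, value 25
- B+D: length 7+3=10, value 8+5=13
- B: length 7, value 8
Best: 51 score.

51 score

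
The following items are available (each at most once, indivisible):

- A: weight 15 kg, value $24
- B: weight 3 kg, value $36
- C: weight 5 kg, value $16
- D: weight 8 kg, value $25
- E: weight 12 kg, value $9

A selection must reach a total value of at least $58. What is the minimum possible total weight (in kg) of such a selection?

11

Subsets with value ≥ 58, sorted by total weight:
- B+D: weight 11, value 61
- B+C+D: weight 16, value 77
Minimum weight: 11 kg.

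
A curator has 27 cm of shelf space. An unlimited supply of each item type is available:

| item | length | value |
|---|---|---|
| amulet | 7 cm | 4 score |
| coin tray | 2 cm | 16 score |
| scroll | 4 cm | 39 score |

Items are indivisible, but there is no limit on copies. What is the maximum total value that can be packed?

Best value-per-unit is scroll at 39/4; filling with it alone gives 6×39 = 234.
Optimal mix: 1×coin tray + 6×scroll → length 26, value 250.

250 score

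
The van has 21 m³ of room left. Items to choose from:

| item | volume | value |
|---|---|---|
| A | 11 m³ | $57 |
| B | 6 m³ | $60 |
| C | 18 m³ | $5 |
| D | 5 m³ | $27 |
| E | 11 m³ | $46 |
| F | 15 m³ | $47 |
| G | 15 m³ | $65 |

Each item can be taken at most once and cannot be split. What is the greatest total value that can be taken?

$125

This is a 0/1 knapsack; check combinations near the capacity.
- B+G: volume 6+15=21, value 60+65=125
- A+B: volume 11+6=17, value 57+60=117
- B+F: volume 6+15=21, value 60+47=107
Best: $125.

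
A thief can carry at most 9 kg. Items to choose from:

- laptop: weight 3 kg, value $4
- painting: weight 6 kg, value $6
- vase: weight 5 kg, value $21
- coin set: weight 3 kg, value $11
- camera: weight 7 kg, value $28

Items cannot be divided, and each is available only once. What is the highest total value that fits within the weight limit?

$32

Check high-value combinations within 9 kg:
- vase+coin set: weight 5+3=8, value 21+11=32
- camera: weight 7, value 28
- laptop+vase: weight 3+5=8, value 4+21=25
- vase: weight 5, value 21
Best: $32.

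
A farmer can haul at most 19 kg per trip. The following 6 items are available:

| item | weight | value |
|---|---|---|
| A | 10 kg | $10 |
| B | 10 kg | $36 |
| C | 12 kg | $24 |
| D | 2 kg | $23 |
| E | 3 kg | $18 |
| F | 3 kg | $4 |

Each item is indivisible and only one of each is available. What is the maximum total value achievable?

$81

Check high-value combinations within 19 kg:
- B+D+E+F: weight 10+2+3+3=18, value 36+23+18+4=81
- B+D+E: weight 10+2+3=15, value 36+23+18=77
- C+D+E: weight 12+2+3=17, value 24+23+18=65
- B+D+F: weight 10+2+3=15, value 36+23+4=63
- B+D: weight 10+2=12, value 36+23=59
Best: $81.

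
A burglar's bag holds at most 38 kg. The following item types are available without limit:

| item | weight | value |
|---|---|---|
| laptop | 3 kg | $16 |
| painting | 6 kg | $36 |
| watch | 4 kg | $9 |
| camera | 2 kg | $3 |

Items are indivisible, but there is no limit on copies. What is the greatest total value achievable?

$219

Best value-per-unit is painting at 36/6; filling with it alone gives 6×36 = 216.
Optimal mix: 6×painting + 1×camera → weight 38, value 219.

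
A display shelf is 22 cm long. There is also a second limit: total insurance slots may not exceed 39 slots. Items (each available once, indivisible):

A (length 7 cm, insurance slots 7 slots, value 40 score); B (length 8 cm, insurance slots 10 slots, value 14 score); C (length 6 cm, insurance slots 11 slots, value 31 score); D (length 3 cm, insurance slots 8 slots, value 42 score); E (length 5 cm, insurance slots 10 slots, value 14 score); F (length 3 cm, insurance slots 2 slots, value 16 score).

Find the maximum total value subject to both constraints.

129 score

Feasible sets respecting both limits:
- A+C+D+F: length 19, insurance slots 28, value 129
- A+C+D+E: length 21, insurance slots 36, value 127
- A+C+D: length 16, insurance slots 26, value 113
Best: 129 score.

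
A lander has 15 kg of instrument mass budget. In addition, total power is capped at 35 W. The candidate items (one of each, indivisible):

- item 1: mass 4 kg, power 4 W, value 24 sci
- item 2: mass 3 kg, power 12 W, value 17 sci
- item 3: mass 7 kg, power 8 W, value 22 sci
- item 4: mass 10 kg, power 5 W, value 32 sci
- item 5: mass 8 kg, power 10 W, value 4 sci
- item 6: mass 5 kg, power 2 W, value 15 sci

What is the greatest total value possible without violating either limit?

63 sci

Feasible sets respecting both limits:
- item 1+item 2+item 3: mass 14, power 24, value 63
- item 1+item 4: mass 14, power 9, value 56
- item 1+item 2+item 6: mass 12, power 18, value 56
- item 2+item 3+item 6: mass 15, power 22, value 54
Best: 63 sci.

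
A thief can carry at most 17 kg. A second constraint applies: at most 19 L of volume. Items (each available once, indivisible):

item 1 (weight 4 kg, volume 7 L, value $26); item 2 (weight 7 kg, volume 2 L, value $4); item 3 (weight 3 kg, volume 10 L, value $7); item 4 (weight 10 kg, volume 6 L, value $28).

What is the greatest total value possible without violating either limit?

Feasible sets respecting both limits:
- item 1+item 4: weight 14, volume 13, value 54
- item 1+item 2+item 3: weight 14, volume 19, value 37
- item 3+item 4: weight 13, volume 16, value 35
Best: $54.

$54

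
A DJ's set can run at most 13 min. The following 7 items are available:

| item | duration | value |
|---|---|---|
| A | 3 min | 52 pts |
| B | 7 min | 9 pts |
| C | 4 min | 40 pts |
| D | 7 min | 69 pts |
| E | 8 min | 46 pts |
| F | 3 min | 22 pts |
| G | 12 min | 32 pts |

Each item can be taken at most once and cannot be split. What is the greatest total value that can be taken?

Check high-value combinations within 13 min:
- A+D+F: duration 3+7+3=13, value 52+69+22=143
- A+D: duration 3+7=10, value 52+69=121
- A+C+F: duration 3+4+3=10, value 52+40+22=114
Best: 143 pts.

143 pts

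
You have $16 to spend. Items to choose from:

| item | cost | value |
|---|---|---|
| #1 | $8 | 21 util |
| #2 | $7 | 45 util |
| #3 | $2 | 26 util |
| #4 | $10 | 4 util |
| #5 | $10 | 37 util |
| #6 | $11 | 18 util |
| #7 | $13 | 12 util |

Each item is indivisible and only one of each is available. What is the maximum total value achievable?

Check high-value combinations within $16:
- #2+#3: cost 7+2=9, value 45+26=71
- #1+#2: cost 8+7=15, value 21+45=66
- #3+#5: cost 2+10=12, value 26+37=63
Best: 71 util.

71 util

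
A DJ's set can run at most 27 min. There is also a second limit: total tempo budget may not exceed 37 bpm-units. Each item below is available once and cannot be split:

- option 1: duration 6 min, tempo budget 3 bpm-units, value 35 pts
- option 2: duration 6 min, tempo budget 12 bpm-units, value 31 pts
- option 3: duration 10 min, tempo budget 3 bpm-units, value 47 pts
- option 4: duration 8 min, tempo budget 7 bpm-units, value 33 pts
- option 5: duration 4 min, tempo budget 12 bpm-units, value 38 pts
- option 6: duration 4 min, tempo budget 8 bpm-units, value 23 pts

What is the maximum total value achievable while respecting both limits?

151 pts

Feasible sets respecting both limits:
- option 1+option 2+option 3+option 5: duration 26, tempo budget 30, value 151
- option 1+option 3+option 5+option 6: duration 24, tempo budget 26, value 143
- option 3+option 4+option 5+option 6: duration 26, tempo budget 30, value 141
Best: 151 pts.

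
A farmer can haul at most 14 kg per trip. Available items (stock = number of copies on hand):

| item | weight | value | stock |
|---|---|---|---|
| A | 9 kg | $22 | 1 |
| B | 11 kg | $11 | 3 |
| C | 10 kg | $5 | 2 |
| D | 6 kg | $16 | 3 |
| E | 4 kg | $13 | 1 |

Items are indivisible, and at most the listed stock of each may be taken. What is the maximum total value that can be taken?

Top feasible selections:
- 1×A + 1×E: weight 13, value 35
- 2×D: weight 12, value 32
Best: $35.

$35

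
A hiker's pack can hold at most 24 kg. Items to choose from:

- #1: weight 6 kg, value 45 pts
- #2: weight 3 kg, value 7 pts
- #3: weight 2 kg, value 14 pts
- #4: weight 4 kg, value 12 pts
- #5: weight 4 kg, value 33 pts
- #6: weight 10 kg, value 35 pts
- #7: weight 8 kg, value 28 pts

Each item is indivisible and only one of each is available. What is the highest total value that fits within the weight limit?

132 pts

Check high-value combinations within 24 kg:
- #1+#3+#4+#5+#7: weight 6+2+4+4+8=24, value 45+14+12+33+28=132
- #1+#3+#5+#6: weight 6+2+4+10=22, value 45+14+33+35=127
- #1+#2+#3+#5+#7: weight 6+3+2+4+8=23, value 45+7+14+33+28=127
Best: 132 pts.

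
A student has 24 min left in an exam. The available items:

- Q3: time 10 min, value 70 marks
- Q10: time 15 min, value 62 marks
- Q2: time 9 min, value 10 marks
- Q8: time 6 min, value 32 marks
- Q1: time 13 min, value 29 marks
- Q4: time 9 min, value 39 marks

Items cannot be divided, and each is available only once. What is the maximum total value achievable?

109 marks

Check high-value combinations within 24 min:
- Q3+Q4: time 10+9=19, value 70+39=109
- Q3+Q8: time 10+6=16, value 70+32=102
- Q10+Q4: time 15+9=24, value 62+39=101
- Q3+Q1: time 10+13=23, value 70+29=99
Best: 109 marks.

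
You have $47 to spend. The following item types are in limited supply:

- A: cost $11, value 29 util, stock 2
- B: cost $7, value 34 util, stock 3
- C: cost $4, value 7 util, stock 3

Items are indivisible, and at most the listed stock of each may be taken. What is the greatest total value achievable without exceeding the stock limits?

Top feasible selections:
- 2×A + 3×B + 1×C: cost 47, value 167
- 2×A + 3×B: cost 43, value 160
Best: 167 util.

167 util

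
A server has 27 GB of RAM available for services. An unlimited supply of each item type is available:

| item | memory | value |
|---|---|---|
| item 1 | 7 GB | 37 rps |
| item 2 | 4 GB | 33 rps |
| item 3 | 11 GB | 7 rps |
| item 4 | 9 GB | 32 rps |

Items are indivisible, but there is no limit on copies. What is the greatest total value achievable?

202 rps

Best value-per-unit is item 2 at 33/4; filling with it alone gives 6×33 = 198.
Optimal mix: 1×item 1 + 5×item 2 → memory 27, value 202.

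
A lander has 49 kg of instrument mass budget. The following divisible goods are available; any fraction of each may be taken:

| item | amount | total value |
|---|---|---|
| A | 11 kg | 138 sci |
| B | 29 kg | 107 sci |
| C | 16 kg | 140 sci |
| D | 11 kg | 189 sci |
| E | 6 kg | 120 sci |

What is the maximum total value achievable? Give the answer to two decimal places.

Take in order of value per unit:
- E (120/6 per unit): all 6 → value 120, running total 120.00
- D (189/11 per unit): all 11 → value 189, running total 309.00
- A (138/11 per unit): all 11 → value 138, running total 447.00
- C (140/16 per unit): all 16 → value 140, running total 587.00
- B (107/29 per unit): 5 of 29 → value 5×107/29 = 18.4483, running total 605.45
Total 605.45.

605.45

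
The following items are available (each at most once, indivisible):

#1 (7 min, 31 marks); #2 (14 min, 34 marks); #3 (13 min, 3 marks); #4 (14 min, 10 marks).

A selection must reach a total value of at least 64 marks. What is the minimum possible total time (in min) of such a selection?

Subsets with value ≥ 64, sorted by total time:
- #1+#2: time 21, value 65
- #1+#2+#3: time 34, value 68
Minimum time: 21 min.

21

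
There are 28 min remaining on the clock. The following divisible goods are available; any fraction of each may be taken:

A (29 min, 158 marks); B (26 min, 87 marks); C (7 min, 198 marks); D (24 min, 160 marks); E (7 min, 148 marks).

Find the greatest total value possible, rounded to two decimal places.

Take in order of value per unit:
- C (198/7 per unit): all 7 → value 198, running total 198.00
- E (148/7 per unit): all 7 → value 148, running total 346.00
- D (160/24 per unit): 14 of 24 → value 14×160/24 = 93.3333, running total 439.33
Total 439.33.

439.33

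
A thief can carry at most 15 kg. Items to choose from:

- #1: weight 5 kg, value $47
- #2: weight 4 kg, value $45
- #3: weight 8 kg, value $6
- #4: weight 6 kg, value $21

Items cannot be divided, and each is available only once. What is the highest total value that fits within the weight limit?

$113

Check high-value combinations within 15 kg:
- #1+#2+#4: weight 5+4+6=15, value 47+45+21=113
- #1+#2: weight 5+4=9, value 47+45=92
- #1+#4: weight 5+6=11, value 47+21=68
- #2+#4: weight 4+6=10, value 45+21=66
Best: $113.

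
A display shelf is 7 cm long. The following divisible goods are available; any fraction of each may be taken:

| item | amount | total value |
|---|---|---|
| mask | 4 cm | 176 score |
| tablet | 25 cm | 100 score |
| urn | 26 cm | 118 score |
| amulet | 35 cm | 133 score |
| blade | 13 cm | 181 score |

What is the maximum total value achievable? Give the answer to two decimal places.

217.77

Take in order of value per unit:
- mask (176/4 per unit): all 4 → value 176, running total 176.00
- blade (181/13 per unit): 3 of 13 → value 3×181/13 = 41.7692, running total 217.77
Total 217.77.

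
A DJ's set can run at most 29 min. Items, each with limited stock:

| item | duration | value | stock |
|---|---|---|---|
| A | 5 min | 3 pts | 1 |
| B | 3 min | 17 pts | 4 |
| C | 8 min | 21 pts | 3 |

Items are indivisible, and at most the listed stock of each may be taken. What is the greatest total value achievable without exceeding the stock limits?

Best selections within duration 29 and stock limits:
- 4×B + 2×C: duration 28, value 110
- 3×B + 2×C: duration 25, value 93
Best: 110 pts.

110 pts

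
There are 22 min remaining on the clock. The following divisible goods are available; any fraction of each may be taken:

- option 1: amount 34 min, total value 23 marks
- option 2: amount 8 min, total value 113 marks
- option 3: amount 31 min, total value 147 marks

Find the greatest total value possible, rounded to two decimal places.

179.39

Take in order of value per unit:
- option 2 (113/8 per unit): all 8 → value 113, running total 113.00
- option 3 (147/31 per unit): 14 of 31 → value 14×147/31 = 66.3871, running total 179.39
Total 179.39.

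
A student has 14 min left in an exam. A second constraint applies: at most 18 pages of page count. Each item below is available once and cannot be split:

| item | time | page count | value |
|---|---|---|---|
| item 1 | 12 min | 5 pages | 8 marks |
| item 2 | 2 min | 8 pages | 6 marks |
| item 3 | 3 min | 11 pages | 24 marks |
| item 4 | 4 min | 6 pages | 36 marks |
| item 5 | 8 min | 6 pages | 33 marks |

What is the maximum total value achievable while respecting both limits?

Feasible sets respecting both limits:
- item 4+item 5: time 12, page count 12, value 69
- item 3+item 4: time 7, page count 17, value 60
- item 3+item 5: time 11, page count 17, value 57
Best: 69 marks.

69 marks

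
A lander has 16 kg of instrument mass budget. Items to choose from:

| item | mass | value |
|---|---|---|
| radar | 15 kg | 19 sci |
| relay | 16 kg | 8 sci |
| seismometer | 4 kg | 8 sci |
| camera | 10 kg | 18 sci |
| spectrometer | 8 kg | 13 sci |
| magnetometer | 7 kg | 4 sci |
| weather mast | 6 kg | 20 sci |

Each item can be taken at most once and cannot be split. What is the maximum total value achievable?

This is a 0/1 knapsack; check combinations near the capacity.
- camera+weather mast: mass 10+6=16, value 18+20=38
- spectrometer+weather mast: mass 8+6=14, value 13+20=33
- seismometer+weather mast: mass 4+6=10, value 8+20=28
- seismometer+camera: mass 4+10=14, value 8+18=26
Best: 38 sci.

38 sci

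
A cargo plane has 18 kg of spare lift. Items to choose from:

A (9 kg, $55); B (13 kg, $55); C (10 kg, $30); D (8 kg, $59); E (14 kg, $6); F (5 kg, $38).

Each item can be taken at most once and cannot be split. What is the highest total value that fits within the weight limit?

Check high-value combinations within 18 kg:
- A+D: weight 9+8=17, value 55+59=114
- D+F: weight 8+5=13, value 59+38=97
- A+F: weight 9+5=14, value 55+38=93
Best: $114.

$114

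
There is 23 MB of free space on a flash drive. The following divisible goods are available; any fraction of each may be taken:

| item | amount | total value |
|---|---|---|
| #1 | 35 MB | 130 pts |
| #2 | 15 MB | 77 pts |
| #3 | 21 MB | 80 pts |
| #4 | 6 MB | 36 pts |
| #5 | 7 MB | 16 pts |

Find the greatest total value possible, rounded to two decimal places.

Take in order of value per unit:
- #4 (36/6 per unit): all 6 → value 36, running total 36.00
- #2 (77/15 per unit): all 15 → value 77, running total 113.00
- #3 (80/21 per unit): 2 of 21 → value 2×80/21 = 7.6190, running total 120.62
Total 120.62.

120.62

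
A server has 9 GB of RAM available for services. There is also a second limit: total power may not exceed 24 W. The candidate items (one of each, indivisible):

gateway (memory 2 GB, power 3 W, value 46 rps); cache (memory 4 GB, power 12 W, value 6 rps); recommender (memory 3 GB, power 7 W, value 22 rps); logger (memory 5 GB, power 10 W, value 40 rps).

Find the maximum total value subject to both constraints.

86 rps

Feasible sets respecting both limits:
- gateway+logger: memory 7, power 13, value 86
- gateway+cache+recommender: memory 9, power 22, value 74
- gateway+recommender: memory 5, power 10, value 68
Best: 86 rps.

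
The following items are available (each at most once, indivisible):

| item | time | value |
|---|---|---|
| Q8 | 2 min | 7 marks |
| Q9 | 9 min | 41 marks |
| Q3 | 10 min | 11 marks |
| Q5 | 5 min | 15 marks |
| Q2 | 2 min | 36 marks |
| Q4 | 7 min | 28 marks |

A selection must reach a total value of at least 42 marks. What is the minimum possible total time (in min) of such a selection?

Subsets with value ≥ 42, sorted by total time:
- Q8+Q2: time 4, value 43
- Q5+Q2: time 7, value 51
Minimum time: 4 min.

4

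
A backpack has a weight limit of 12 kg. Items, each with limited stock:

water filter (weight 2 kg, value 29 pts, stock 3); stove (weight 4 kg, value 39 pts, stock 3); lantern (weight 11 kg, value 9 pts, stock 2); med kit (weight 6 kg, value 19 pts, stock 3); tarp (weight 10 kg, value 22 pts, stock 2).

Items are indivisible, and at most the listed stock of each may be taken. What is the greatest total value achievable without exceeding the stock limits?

Top feasible selections:
- 2×water filter + 2×stove: weight 12, value 136
- 3×water filter + 1×stove: weight 10, value 126
- 3×stove: weight 12, value 117
Best: 136 pts.

136 pts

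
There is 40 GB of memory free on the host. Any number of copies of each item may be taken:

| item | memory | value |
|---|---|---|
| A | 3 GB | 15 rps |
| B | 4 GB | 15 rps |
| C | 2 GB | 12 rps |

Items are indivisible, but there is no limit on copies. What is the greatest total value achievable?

Best value-per-unit is C at 12/2, and filling with it alone uses memory 20×2=40. No mix of the others beats 20×12 = 240.

240 rps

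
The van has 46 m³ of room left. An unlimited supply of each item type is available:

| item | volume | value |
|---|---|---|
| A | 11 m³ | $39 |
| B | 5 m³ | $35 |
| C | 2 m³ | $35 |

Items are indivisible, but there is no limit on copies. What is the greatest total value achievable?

Best value-per-unit is C at 35/2, and filling with it alone uses volume 23×2=46. No mix of the others beats 23×35 = 805.

$805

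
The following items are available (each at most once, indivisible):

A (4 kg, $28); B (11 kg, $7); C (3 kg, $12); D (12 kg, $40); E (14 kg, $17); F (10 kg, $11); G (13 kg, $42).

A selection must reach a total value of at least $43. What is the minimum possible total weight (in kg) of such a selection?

Subsets with value ≥ 43, sorted by total weight:
- C+D: weight 15, value 52
- A+D: weight 16, value 68
- C+G: weight 16, value 54
Minimum weight: 15 kg.

15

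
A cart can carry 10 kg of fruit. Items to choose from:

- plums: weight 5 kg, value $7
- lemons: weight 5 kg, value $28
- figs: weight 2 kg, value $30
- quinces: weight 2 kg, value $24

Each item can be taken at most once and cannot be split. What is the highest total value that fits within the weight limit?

$82

Check high-value combinations within 10 kg:
- lemons+figs+quinces: weight 5+2+2=9, value 28+30+24=82
- plums+figs+quinces: weight 5+2+2=9, value 7+30+24=61
- lemons+figs: weight 5+2=7, value 28+30=58
- figs+quinces: weight 2+2=4, value 30+24=54
- lemons+quinces: weight 5+2=7, value 28+24=52
Best: $82.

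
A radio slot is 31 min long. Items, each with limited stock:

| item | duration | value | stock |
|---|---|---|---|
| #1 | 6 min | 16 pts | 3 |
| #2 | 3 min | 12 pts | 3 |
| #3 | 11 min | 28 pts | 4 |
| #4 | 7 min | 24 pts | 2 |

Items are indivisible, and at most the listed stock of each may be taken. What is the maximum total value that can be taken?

Best selections within duration 31 and stock limits:
- 1×#1 + 3×#2 + 2×#4: duration 29, value 100
- 2×#2 + 1×#3 + 2×#4: duration 31, value 100
- 3×#1 + 2×#2 + 1×#4: duration 31, value 96
Best: 100 pts.

100 pts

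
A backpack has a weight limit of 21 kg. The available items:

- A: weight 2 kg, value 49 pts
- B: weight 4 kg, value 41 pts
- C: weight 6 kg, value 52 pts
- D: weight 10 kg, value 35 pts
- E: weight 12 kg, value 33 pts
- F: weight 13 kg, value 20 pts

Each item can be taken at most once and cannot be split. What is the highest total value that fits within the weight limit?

142 pts

Check high-value combinations within 21 kg:
- A+B+C: weight 2+4+6=12, value 49+41+52=142
- A+C+D: weight 2+6+10=18, value 49+52+35=136
- A+C+E: weight 2+6+12=20, value 49+52+33=134
- B+C+D: weight 4+6+10=20, value 41+52+35=128
- A+B+D: weight 2+4+10=16, value 49+41+35=125
Best: 142 pts.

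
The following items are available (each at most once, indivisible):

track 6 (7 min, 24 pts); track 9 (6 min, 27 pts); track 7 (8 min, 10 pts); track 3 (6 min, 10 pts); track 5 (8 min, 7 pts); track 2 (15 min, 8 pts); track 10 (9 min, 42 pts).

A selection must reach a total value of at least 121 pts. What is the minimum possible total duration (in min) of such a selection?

51

Subsets with value ≥ 121, sorted by total duration:
- track 6+track 9+track 7+track 3+track 2+track 10: duration 51, value 121
- track 6+track 9+track 7+track 3+track 5+track 2+track 10: duration 59, value 128
Minimum duration: 51 min.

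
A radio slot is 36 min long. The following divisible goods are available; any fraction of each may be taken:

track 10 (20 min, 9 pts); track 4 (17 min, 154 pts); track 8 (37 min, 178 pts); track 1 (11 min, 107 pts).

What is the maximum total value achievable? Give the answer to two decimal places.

299.49

Take in order of value per unit:
- track 1 (107/11 per unit): all 11 → value 107, running total 107.00
- track 4 (154/17 per unit): all 17 → value 154, running total 261.00
- track 8 (178/37 per unit): 8 of 37 → value 8×178/37 = 38.4865, running total 299.49
Total 299.49.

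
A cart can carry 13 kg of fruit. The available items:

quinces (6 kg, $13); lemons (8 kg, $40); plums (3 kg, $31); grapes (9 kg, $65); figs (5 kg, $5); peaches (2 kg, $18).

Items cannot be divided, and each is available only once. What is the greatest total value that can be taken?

Check high-value combinations within 13 kg:
- plums+grapes: weight 3+9=12, value 31+65=96
- lemons+plums+peaches: weight 8+3+2=13, value 40+31+18=89
- grapes+peaches: weight 9+2=11, value 65+18=83
Best: $96.

$96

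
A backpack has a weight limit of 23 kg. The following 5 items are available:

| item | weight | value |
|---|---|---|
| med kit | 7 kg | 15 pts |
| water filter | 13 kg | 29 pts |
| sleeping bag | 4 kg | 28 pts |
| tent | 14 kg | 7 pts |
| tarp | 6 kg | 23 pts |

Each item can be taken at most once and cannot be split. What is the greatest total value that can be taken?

80 pts

Check high-value combinations within 23 kg:
- water filter+sleeping bag+tarp: weight 13+4+6=23, value 29+28+23=80
- med kit+sleeping bag+tarp: weight 7+4+6=17, value 15+28+23=66
- water filter+sleeping bag: weight 13+4=17, value 29+28=57
- water filter+tarp: weight 13+6=19, value 29+23=52
Best: 80 pts.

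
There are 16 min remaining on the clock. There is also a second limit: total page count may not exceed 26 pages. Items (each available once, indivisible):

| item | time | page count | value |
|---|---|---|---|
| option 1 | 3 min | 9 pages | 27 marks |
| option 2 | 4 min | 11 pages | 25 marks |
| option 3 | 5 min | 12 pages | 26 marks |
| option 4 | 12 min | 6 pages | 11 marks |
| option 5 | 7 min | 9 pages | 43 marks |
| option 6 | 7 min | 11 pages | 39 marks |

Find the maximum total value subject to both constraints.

82 marks

Feasible sets respecting both limits:
- option 5+option 6: time 14, page count 20, value 82
- option 1+option 5: time 10, page count 18, value 70
- option 3+option 5: time 12, page count 21, value 69
- option 2+option 5: time 11, page count 20, value 68
Best: 82 marks.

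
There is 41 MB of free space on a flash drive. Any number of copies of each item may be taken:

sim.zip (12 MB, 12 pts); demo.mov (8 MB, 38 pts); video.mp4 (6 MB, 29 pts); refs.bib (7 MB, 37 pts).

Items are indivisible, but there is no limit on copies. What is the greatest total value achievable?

Best value-per-unit is refs.bib at 37/7; filling with it alone gives 5×37 = 185.
Optimal mix: 1×video.mp4 + 5×refs.bib → size 41, value 214.

214 pts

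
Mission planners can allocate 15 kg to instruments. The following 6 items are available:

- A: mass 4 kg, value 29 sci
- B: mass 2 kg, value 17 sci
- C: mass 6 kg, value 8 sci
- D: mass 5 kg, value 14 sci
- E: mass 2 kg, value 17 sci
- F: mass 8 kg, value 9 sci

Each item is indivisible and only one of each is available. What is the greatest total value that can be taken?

Check high-value combinations within 15 kg:
- A+B+D+E: mass 4+2+5+2=13, value 29+17+14+17=77
- A+B+C+E: mass 4+2+6+2=14, value 29+17+8+17=71
- A+B+E: mass 4+2+2=8, value 29+17+17=63
- A+B+D: mass 4+2+5=11, value 29+17+14=60
- A+D+E: mass 4+5+2=11, value 29+14+17=60
Best: 77 sci.

77 sci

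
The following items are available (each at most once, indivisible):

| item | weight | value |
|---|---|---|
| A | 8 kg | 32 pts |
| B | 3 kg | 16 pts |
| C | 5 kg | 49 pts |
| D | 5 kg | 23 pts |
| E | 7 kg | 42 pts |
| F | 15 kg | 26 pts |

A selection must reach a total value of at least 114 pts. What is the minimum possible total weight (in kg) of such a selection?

Subsets with value ≥ 114, sorted by total weight:
- C+D+E: weight 17, value 114
- B+C+D+E: weight 20, value 130
- A+C+E: weight 20, value 123
Minimum weight: 17 kg.

17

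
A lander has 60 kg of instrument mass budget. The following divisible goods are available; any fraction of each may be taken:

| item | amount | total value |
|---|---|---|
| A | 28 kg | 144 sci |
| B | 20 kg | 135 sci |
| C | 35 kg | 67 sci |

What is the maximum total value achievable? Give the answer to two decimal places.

301.97

Take in order of value per unit:
- B (135/20 per unit): all 20 → value 135, running total 135.00
- A (144/28 per unit): all 28 → value 144, running total 279.00
- C (67/35 per unit): 12 of 35 → value 12×67/35 = 22.9714, running total 301.97
Total 301.97.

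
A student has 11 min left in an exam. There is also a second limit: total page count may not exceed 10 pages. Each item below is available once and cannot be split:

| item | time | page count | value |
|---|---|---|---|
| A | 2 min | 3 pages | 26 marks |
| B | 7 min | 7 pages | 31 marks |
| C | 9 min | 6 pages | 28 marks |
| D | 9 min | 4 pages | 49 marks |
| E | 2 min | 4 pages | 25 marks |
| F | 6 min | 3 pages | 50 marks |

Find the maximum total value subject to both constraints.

101 marks

Feasible sets respecting both limits:
- A+E+F: time 10, page count 10, value 101
- A+F: time 8, page count 6, value 76
- A+D: time 11, page count 7, value 75
- E+F: time 8, page count 7, value 75
Best: 101 marks.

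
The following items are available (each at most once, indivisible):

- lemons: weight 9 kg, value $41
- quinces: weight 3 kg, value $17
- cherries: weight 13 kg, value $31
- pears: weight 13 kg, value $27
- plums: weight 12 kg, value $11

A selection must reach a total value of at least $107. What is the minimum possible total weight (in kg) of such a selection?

Subsets with value ≥ 107, sorted by total weight:
- lemons+quinces+cherries+pears: weight 38, value 116
- lemons+cherries+pears+plums: weight 47, value 110
Minimum weight: 38 kg.

38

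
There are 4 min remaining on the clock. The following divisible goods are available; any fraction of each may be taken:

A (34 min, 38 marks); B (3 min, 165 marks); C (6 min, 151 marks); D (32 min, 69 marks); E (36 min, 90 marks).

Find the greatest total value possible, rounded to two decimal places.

190.17

Take in order of value per unit:
- B (165/3 per unit): all 3 → value 165, running total 165.00
- C (151/6 per unit): 1 of 6 → value 1×151/6 = 25.1667, running total 190.17
Total 190.17.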